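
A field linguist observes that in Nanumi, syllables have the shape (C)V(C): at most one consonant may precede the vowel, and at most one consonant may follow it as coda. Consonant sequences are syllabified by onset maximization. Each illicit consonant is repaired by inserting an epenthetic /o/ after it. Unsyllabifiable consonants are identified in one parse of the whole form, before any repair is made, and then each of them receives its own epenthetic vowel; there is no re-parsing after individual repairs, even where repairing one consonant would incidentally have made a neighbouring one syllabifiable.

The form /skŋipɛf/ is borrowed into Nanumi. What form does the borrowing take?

sokoŋipɛf

Syllabifying with onset maximization leaves /s/, /k/ stranded (at most one coda consonant is licensed; onsets are limited to one consonant).
Epenthesis after each stranded consonant: /s/ → /so/, /k/ → /ko/.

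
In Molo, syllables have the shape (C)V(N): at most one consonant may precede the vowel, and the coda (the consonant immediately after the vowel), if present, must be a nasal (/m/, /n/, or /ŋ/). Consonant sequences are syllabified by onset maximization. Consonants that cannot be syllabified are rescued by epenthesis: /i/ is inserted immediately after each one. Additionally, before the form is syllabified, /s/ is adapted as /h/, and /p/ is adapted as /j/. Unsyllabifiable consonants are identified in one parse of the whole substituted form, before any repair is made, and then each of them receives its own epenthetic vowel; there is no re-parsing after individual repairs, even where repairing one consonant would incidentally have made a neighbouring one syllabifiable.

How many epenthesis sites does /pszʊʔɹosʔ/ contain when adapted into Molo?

5

After substitution the input is /jhzʊʔɹohʔ/.
The unsyllabifiable consonants are /j/, /h/, /ʔ/, /h/, /ʔ/; each receives one epenthetic vowel.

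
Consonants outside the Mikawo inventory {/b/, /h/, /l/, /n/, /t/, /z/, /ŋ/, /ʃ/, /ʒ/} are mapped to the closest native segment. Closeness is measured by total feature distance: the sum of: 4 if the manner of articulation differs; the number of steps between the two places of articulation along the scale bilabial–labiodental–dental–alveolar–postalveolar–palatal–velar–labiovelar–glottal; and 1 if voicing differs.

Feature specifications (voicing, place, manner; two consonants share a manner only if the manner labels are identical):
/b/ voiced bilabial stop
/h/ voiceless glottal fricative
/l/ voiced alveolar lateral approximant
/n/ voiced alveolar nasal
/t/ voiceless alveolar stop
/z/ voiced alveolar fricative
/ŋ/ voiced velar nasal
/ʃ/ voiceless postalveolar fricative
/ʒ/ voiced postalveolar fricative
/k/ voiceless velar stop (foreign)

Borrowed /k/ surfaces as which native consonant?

t

/t/ is closest: same manner (stop), place distance 3 (velar→alveolar), same voicing; total 3. Next closest is /ŋ/ at distance 5.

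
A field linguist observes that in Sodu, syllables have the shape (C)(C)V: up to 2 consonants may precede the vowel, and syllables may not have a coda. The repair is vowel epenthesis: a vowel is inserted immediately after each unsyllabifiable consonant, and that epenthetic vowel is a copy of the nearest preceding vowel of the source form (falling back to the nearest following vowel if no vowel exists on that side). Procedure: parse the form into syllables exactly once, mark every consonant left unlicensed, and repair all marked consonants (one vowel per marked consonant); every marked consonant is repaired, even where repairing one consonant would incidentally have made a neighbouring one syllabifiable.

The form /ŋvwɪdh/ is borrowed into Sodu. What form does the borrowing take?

The consonants /ŋ/, /d/, /h/ cannot be parsed into a legal (C)(C)V syllable (no codas are permitted; onsets may contain at most 2 consonants).
Epenthesis after each stranded consonant: /ŋ/ → /ŋɪ/, /d/ → /dɪ/, /h/ → /hɪ/.

ŋɪvwɪdɪhɪ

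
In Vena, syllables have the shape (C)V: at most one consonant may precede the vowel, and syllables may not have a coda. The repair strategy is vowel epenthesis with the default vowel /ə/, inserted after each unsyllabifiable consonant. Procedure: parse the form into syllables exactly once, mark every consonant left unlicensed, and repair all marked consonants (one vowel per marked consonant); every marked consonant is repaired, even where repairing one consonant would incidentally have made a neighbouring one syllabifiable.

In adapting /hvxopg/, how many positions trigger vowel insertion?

4

The unsyllabifiable consonants are /h/, /v/, /p/, /g/; each receives one epenthetic vowel.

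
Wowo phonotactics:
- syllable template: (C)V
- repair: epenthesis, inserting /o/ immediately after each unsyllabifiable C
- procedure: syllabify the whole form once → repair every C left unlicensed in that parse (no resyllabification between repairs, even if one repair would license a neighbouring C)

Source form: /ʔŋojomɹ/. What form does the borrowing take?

ʔoŋojomoɹo

The consonants /ʔ/, /m/, /ɹ/ cannot be parsed into a legal (C)V syllable (no codas are permitted; onsets are limited to one consonant).
Inserting the epenthetic vowel yields /ʔ/ → /ʔo/, /m/ → /mo/, /ɹ/ → /ɹo/.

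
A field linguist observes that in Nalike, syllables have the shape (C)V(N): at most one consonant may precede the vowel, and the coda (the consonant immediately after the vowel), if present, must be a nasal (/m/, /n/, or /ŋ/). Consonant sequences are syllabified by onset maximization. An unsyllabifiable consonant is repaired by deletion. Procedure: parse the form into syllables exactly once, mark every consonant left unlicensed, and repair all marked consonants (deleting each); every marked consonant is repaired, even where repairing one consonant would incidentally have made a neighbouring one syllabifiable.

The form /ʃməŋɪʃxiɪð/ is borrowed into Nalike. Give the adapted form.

məŋɪxiɪ

Syllabifying with onset maximization leaves /ʃ/, /ʃ/, /ð/ stranded (only a nasal (/m/, /n/, or /ŋ/) is licensed in coda position; onsets are limited to one consonant).
Deleting the stranded consonants removes /ʃ/, /ʃ/, /ð/.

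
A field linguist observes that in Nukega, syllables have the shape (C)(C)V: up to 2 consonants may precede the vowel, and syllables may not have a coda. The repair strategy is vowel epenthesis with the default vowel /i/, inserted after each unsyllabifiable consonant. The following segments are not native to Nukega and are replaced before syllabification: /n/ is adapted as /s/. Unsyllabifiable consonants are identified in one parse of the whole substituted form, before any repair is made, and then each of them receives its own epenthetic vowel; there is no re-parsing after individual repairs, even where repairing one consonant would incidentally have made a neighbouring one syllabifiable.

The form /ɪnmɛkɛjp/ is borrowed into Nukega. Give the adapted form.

Substitution: /n/ → /s/, giving /ɪsmɛkɛjp/.
The consonants /j/, /p/ cannot be parsed into a legal (C)(C)V syllable (no codas are permitted; onsets may contain at most 2 consonants).
Inserting the epenthetic vowel yields /j/ → /ji/, /p/ → /pi/.

ɪsmɛkɛjipi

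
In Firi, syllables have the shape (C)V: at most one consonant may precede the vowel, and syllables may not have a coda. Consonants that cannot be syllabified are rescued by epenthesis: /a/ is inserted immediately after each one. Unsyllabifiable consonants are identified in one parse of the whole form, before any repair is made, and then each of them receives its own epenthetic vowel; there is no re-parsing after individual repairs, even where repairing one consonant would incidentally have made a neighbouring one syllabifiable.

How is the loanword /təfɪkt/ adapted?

Under (C)V, the unsyllabifiable consonants are /k/, /t/ (no codas are permitted; onsets are limited to one consonant).
Each unlicensed consonant becomes the onset of a new syllable: /k/ → /ka/, /t/ → /ta/.

təfɪkata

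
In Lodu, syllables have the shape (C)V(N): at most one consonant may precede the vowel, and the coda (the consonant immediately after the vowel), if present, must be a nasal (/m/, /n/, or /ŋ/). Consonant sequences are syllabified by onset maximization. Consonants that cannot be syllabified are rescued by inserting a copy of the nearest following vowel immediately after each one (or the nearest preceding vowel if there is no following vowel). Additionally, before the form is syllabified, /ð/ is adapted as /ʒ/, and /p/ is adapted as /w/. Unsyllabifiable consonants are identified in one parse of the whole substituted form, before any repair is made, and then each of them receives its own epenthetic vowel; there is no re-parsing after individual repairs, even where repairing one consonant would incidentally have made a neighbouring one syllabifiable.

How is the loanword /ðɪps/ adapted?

Substitution: /ð/ → /ʒ/, /p/ → /w/, giving /ʒɪws/.
Syllabifying with onset maximization leaves /w/, /s/ stranded (only a nasal (/m/, /n/, or /ŋ/) is licensed in coda position; onsets are limited to one consonant).
Each unlicensed consonant becomes the onset of a new syllable: /w/ → /wɪ/, /s/ → /sɪ/.

ʒɪwɪsɪ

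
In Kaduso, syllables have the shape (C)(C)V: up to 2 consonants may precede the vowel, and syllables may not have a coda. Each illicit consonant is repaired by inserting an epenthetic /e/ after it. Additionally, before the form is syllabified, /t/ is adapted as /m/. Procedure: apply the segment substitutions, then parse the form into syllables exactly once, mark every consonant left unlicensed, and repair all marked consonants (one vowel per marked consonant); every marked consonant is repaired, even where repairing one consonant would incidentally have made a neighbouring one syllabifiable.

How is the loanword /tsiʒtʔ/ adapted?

msiʒemeʔe

Substitution: /t/ → /m/, giving /msiʒmʔ/.
Under (C)(C)V, the unsyllabifiable consonants are /ʒ/, /m/, /ʔ/ (no codas are permitted; onsets may contain at most 2 consonants).
Inserting the epenthetic vowel yields /ʒ/ → /ʒe/, /m/ → /me/, /ʔ/ → /ʔe/.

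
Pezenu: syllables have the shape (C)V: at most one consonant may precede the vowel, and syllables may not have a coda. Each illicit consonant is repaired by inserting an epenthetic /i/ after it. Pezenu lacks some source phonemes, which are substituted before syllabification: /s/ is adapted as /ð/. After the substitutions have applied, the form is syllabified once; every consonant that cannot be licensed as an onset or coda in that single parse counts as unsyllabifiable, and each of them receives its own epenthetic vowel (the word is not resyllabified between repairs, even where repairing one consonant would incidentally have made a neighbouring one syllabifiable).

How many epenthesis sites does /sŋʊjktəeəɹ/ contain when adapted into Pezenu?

4

After substitution the input is /ðŋʊjktəeəɹ/.
The unsyllabifiable consonants are /ð/, /j/, /k/, /ɹ/; each receives one epenthetic vowel.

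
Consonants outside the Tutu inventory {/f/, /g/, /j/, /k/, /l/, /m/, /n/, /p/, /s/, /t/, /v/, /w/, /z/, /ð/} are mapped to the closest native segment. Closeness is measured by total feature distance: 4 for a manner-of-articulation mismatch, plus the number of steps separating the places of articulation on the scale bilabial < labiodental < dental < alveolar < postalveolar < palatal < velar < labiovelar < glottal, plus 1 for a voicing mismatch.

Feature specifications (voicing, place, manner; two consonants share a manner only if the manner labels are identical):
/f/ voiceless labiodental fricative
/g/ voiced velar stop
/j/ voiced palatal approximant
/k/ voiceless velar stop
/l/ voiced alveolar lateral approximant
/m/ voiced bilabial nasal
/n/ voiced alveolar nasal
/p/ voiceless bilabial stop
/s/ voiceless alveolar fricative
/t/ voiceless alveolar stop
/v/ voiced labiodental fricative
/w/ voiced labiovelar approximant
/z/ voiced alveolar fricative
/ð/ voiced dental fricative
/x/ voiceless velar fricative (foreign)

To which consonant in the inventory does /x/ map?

/s/ is closest: same manner (fricative), place distance 3 (velar→alveolar), same voicing; total 3. Next closest is /k/ at distance 4.

s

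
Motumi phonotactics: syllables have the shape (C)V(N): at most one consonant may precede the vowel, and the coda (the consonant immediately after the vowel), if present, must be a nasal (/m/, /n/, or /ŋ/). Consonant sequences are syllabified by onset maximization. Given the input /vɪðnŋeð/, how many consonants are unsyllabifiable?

3

Syllabifying with onset maximization leaves /ð/, /n/, /ð/ stranded (only a nasal (/m/, /n/, or /ŋ/) is licensed in coda position; onsets are limited to one consonant).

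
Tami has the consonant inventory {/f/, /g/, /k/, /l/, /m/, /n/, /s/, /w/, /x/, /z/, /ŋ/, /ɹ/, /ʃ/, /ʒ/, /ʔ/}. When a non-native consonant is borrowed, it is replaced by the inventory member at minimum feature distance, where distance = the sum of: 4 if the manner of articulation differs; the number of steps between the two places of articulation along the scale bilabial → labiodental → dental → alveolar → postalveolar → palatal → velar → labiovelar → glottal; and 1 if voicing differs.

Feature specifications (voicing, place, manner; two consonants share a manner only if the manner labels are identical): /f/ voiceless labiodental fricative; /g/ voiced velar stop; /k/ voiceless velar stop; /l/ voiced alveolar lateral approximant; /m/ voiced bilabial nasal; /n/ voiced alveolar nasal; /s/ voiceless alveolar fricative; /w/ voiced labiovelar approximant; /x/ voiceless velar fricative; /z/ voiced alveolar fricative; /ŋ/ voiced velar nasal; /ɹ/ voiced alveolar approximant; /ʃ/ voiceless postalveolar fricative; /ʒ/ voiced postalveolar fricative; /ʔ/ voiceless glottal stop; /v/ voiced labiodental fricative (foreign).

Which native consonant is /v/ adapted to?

f

/f/ is closest: same manner (fricative), place distance 0 (labiodental→labiodental), voicing differs (+1); total 1. Next closest is /z/ at distance 2.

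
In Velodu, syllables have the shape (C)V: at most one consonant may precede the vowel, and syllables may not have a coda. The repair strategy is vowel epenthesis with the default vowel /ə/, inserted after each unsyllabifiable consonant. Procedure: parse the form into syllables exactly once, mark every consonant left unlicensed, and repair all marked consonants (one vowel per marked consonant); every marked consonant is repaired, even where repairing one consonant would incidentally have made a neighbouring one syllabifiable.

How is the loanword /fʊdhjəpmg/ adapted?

Under (C)V, the unsyllabifiable consonants are /d/, /h/, /p/, /m/, /g/ (no codas are permitted; onsets are limited to one consonant).
Each unlicensed consonant becomes the onset of a new syllable: /d/ → /də/, /h/ → /hə/, /p/ → /pə/, /m/ → /mə/, /g/ → /gə/.

fʊdəhəjəpəməgə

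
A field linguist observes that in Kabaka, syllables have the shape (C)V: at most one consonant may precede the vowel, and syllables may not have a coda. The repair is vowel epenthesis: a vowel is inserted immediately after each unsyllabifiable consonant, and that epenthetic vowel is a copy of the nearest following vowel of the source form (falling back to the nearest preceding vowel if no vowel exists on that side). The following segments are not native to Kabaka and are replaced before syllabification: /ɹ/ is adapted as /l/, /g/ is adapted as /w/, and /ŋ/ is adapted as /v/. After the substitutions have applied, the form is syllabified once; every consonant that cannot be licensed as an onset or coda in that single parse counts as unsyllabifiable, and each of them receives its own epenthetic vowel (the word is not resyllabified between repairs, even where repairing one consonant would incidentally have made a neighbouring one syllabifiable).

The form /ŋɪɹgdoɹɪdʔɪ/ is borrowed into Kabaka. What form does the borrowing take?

Substitution: /ŋ/ → /v/, /ɹ/ → /l/, /g/ → /w/, giving /vɪlwdolɪdʔɪ/.
Under (C)V, the unsyllabifiable consonants are /l/, /w/, /d/ (no codas are permitted; onsets are limited to one consonant).
Each unlicensed consonant becomes the onset of a new syllable: /l/ → /lo/, /w/ → /wo/, /d/ → /dɪ/.

vɪlowodolɪdɪʔɪ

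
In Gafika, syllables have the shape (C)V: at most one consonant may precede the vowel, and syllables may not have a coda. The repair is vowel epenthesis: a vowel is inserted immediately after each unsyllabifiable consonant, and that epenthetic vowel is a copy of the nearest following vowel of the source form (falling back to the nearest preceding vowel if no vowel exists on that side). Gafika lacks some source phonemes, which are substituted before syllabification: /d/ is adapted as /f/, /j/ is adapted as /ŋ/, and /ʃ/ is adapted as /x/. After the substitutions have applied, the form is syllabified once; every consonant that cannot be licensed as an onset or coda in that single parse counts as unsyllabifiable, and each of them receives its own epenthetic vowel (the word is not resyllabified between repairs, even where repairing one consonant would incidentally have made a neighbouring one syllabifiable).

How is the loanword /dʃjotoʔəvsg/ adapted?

Substitution: /d/ → /f/, /ʃ/ → /x/, /j/ → /ŋ/, giving /fxŋotoʔəvsg/.
The consonants /f/, /x/, /v/, /s/, /g/ cannot be parsed into a legal (C)V syllable (no codas are permitted; onsets are limited to one consonant).
Inserting the epenthetic vowel yields /f/ → /fo/, /x/ → /xo/, /v/ → /və/, /s/ → /sə/, /g/ → /gə/.

foxoŋotoʔəvəsəgə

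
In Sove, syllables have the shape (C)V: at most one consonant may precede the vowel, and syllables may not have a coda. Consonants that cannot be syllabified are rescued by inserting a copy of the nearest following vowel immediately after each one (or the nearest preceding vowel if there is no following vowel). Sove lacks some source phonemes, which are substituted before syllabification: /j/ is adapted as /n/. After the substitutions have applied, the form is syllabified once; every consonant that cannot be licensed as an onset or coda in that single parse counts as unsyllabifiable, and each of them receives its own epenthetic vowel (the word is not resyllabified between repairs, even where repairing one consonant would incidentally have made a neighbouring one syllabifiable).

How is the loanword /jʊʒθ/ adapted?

nʊʒʊθʊ

Substitution: /j/ → /n/, giving /nʊʒθ/.
Under (C)V, the unsyllabifiable consonants are /ʒ/, /θ/ (no codas are permitted; onsets are limited to one consonant).
Inserting the epenthetic vowel yields /ʒ/ → /ʒʊ/, /θ/ → /θʊ/.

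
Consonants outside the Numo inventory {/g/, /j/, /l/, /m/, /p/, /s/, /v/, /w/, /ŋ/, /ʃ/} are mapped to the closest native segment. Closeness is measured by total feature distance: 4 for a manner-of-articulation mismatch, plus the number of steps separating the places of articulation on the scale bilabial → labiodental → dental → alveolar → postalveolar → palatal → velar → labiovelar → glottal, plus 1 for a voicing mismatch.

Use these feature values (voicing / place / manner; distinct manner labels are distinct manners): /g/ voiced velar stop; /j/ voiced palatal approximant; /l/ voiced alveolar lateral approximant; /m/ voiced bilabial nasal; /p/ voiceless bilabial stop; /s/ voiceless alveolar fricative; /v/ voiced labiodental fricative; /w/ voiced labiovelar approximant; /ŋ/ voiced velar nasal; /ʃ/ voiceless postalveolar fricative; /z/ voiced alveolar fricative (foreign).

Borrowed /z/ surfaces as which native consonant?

s

/s/ is closest: same manner (fricative), place distance 0 (alveolar→alveolar), voicing differs (+1); total 1. Next closest is /v/ at distance 2.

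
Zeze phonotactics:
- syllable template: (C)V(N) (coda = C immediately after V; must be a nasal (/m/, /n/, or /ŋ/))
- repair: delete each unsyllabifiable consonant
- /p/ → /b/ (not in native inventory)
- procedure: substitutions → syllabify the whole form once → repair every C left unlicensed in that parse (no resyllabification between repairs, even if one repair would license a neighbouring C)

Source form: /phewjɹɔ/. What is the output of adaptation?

heɹɔ

Substitution: /p/ → /b/, giving /bhewjɹɔ/.
The consonants /b/, /w/, /j/ cannot be parsed into a legal (C)V(N) syllable (only a nasal (/m/, /n/, or /ŋ/) is licensed in coda position; onsets are limited to one consonant).
Deletion applies to /b/, /w/, /j/.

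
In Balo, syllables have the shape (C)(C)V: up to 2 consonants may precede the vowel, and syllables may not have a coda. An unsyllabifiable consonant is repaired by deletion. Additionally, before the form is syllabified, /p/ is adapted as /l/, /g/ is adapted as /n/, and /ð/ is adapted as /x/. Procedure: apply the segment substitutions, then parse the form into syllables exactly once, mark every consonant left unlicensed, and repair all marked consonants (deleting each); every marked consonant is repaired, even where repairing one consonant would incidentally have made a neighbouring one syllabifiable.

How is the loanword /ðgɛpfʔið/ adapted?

Substitution: /ð/ → /x/, /g/ → /n/, /p/ → /l/, giving /xnɛlfʔix/.
The consonants /l/, /x/ cannot be parsed into a legal (C)(C)V syllable (no codas are permitted; onsets may contain at most 2 consonants).
Each unlicensed consonant is deleted: /l/, /x/.

xnɛfʔi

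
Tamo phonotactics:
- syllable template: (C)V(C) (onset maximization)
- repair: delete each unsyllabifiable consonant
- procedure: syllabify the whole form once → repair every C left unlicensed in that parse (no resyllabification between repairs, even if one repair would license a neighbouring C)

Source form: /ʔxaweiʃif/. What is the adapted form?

xaweiʃif

The consonants /ʔ/ cannot be parsed into a legal (C)V(C) syllable (at most one coda consonant is licensed; onsets are limited to one consonant).
Deleting the stranded consonants removes /ʔ/.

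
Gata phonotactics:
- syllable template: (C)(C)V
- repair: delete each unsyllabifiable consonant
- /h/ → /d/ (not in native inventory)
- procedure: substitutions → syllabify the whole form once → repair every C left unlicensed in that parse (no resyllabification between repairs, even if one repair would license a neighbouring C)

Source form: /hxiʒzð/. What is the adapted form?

dxi

Substitution: /h/ → /d/, giving /dxiʒzð/.
The consonants /ʒ/, /z/, /ð/ cannot be parsed into a legal (C)(C)V syllable (no codas are permitted; onsets may contain at most 2 consonants).
Deleting the stranded consonants removes /ʒ/, /z/, /ð/.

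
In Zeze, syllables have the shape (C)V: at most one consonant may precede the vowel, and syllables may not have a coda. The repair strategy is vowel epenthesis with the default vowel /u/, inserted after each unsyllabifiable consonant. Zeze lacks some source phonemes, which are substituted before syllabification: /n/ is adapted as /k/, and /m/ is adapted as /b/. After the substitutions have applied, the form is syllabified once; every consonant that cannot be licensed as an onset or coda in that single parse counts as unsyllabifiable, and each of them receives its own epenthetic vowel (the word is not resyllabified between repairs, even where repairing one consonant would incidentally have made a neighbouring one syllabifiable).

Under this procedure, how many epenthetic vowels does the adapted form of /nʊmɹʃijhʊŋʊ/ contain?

3

After substitution the input is /kʊbɹʃijhʊŋʊ/.
The unsyllabifiable consonants are /b/, /ɹ/, /j/; each receives one epenthetic vowel.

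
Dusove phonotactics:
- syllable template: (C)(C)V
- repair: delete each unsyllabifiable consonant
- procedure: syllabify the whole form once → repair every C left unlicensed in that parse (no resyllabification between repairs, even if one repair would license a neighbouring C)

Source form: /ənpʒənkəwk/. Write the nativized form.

əpʒənkə

Syllabifying with onset maximization leaves /n/, /w/, /k/ stranded (no codas are permitted; onsets may contain at most 2 consonants).
Deletion applies to /n/, /w/, /k/.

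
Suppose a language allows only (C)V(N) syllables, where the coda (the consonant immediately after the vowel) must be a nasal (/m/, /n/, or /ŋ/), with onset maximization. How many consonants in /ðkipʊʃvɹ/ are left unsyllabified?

The consonants /ð/, /ʃ/, /v/, /ɹ/ cannot be parsed into a legal (C)V(N) syllable (only a nasal (/m/, /n/, or /ŋ/) is licensed in coda position; onsets are limited to one consonant).

4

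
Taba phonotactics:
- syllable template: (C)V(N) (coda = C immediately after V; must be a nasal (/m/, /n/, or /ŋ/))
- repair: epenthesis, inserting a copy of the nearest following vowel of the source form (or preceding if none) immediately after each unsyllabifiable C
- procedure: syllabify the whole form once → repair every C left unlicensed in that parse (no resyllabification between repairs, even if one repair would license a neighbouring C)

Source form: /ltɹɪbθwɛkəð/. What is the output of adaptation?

Under (C)V(N), the unsyllabifiable consonants are /l/, /t/, /b/, /θ/, /ð/ (only a nasal (/m/, /n/, or /ŋ/) is licensed in coda position; onsets are limited to one consonant).
Inserting the epenthetic vowel yields /l/ → /lɪ/, /t/ → /tɪ/, /b/ → /bɛ/, /θ/ → /θɛ/, /ð/ → /ðə/.

lɪtɪɹɪbɛθɛwɛkəðə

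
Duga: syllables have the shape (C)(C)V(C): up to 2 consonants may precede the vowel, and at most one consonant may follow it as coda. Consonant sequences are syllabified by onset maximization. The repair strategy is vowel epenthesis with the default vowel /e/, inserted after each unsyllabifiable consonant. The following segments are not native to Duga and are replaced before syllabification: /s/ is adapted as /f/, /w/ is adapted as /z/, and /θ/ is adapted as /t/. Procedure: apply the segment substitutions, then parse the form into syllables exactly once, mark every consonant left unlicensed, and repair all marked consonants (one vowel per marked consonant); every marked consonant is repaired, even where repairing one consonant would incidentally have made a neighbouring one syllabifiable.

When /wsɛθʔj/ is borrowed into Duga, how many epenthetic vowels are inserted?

2

After substitution the input is /zfɛtʔj/.
The unsyllabifiable consonants are /ʔ/, /j/; each receives one epenthetic vowel.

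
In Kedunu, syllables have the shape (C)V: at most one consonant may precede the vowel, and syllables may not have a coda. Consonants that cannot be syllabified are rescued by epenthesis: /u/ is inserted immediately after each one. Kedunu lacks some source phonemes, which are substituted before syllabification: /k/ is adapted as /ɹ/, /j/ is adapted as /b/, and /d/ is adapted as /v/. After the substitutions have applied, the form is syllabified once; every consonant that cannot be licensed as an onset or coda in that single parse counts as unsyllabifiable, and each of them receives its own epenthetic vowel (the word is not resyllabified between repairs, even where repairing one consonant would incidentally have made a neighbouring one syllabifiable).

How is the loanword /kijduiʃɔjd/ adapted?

Substitution: /k/ → /ɹ/, /j/ → /b/, /d/ → /v/, giving /ɹibvuiʃɔbv/.
Under (C)V, the unsyllabifiable consonants are /b/, /b/, /v/ (no codas are permitted; onsets are limited to one consonant).
Each unlicensed consonant becomes the onset of a new syllable: /b/ → /bu/, /b/ → /bu/, /v/ → /vu/.

ɹibuvuiʃɔbuvu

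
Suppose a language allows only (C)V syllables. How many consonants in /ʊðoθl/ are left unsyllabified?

The consonants /θ/, /l/ cannot be parsed into a legal (C)V syllable (no codas are permitted; onsets are limited to one consonant).

2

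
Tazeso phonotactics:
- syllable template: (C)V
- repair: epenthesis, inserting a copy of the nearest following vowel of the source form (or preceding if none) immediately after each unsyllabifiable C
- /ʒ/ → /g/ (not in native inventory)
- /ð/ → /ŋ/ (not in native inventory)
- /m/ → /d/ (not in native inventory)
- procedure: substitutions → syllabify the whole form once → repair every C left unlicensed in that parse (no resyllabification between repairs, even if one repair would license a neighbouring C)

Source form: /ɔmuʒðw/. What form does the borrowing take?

ɔduguŋuwu

Substitution: /m/ → /d/, /ʒ/ → /g/, /ð/ → /ŋ/, giving /ɔdugŋw/.
The consonants /g/, /ŋ/, /w/ cannot be parsed into a legal (C)V syllable (no codas are permitted; onsets are limited to one consonant).
Epenthesis after each stranded consonant: /g/ → /gu/, /ŋ/ → /ŋu/, /w/ → /wu/.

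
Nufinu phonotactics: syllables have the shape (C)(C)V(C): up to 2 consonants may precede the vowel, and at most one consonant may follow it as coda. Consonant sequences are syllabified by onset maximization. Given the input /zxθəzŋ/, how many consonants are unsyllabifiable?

The consonants /z/, /ŋ/ cannot be parsed into a legal (C)(C)V(C) syllable (at most one coda consonant is licensed; onsets may contain at most 2 consonants).

2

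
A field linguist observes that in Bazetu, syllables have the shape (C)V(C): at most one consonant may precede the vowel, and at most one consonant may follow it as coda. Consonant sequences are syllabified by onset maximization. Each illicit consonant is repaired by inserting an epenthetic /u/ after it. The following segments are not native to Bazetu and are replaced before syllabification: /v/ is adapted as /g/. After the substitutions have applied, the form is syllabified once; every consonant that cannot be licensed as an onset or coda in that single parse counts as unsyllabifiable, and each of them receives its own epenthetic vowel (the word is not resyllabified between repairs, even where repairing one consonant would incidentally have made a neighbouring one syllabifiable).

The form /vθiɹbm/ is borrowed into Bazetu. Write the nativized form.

Substitution: /v/ → /g/, giving /gθiɹbm/.
The consonants /g/, /b/, /m/ cannot be parsed into a legal (C)V(C) syllable (at most one coda consonant is licensed; onsets are limited to one consonant).
Inserting the epenthetic vowel yields /g/ → /gu/, /b/ → /bu/, /m/ → /mu/.

guθiɹbumu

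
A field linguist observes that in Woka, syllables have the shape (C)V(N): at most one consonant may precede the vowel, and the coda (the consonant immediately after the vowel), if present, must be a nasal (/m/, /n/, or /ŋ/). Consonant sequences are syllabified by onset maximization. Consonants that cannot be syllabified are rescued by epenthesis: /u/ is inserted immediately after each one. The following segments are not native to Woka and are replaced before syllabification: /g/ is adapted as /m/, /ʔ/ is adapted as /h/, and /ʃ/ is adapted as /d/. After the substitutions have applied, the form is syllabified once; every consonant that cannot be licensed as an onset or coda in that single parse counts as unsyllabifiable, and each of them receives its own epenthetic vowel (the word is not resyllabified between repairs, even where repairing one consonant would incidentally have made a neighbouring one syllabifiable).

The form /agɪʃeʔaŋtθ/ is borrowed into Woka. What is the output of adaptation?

Substitution: /g/ → /m/, /ʃ/ → /d/, /ʔ/ → /h/, giving /amɪdehaŋtθ/.
Syllabifying with onset maximization leaves /t/, /θ/ stranded (only a nasal (/m/, /n/, or /ŋ/) is licensed in coda position; onsets are limited to one consonant).
Each unlicensed consonant becomes the onset of a new syllable: /t/ → /tu/, /θ/ → /θu/.

amɪdehaŋtuθu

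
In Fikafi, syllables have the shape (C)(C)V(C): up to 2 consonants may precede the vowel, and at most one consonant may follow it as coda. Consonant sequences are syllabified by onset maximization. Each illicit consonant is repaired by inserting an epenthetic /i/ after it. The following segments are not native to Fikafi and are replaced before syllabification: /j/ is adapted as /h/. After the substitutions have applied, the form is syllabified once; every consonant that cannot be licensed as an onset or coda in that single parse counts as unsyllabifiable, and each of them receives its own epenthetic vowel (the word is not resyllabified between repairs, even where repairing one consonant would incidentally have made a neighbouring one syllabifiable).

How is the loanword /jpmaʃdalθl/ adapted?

Substitution: /j/ → /h/, giving /hpmaʃdalθl/.
Under (C)(C)V(C), the unsyllabifiable consonants are /h/, /θ/, /l/ (at most one coda consonant is licensed; onsets may contain at most 2 consonants).
Inserting the epenthetic vowel yields /h/ → /hi/, /θ/ → /θi/, /l/ → /li/.

hipmaʃdalθili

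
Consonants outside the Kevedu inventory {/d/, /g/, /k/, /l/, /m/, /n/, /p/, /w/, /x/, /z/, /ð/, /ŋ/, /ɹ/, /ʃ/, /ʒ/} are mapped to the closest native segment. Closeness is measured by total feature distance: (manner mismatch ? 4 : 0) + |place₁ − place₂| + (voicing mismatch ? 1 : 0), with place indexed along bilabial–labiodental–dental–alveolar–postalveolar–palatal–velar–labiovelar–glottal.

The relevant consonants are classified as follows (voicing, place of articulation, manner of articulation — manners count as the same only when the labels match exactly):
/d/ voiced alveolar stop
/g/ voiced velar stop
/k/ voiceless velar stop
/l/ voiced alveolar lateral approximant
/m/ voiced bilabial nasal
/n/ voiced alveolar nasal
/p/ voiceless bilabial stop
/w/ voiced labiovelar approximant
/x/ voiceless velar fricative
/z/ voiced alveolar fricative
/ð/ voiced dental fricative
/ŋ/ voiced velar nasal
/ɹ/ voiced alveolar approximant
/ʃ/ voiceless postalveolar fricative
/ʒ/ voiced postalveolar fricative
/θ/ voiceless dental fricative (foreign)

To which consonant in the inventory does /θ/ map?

/ð/ is closest: same manner (fricative), place distance 0 (dental→dental), voicing differs (+1); total 1. Next closest is /z/ at distance 2.

ð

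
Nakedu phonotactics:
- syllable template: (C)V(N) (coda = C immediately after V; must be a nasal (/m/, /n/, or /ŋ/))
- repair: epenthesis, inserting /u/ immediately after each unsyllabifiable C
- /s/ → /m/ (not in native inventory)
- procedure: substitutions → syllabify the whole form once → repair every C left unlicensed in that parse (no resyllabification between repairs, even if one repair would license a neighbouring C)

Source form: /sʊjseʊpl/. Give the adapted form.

Substitution: /s/ → /m/, giving /mʊjmeʊpl/.
Under (C)V(N), the unsyllabifiable consonants are /j/, /p/, /l/ (only a nasal (/m/, /n/, or /ŋ/) is licensed in coda position; onsets are limited to one consonant).
Inserting the epenthetic vowel yields /j/ → /ju/, /p/ → /pu/, /l/ → /lu/.

mʊjumeʊpulu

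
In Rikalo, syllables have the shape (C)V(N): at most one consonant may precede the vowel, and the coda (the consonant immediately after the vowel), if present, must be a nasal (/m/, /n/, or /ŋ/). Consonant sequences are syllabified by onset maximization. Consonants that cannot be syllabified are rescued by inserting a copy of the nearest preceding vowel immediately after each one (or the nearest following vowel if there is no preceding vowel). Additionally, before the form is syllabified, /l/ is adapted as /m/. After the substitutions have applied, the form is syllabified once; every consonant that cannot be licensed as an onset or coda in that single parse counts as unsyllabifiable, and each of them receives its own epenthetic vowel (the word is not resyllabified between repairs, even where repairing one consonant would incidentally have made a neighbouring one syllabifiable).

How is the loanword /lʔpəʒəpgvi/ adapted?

məʔəpəʒəpəgəvi

Substitution: /l/ → /m/, giving /mʔpəʒəpgvi/.
Syllabifying with onset maximization leaves /m/, /ʔ/, /p/, /g/ stranded (only a nasal (/m/, /n/, or /ŋ/) is licensed in coda position; onsets are limited to one consonant).
Inserting the epenthetic vowel yields /m/ → /mə/, /ʔ/ → /ʔə/, /p/ → /pə/, /g/ → /gə/.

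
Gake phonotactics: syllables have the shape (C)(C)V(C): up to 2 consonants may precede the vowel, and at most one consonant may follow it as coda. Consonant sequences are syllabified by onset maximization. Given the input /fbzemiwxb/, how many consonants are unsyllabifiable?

The consonants /f/, /x/, /b/ cannot be parsed into a legal (C)(C)V(C) syllable (at most one coda consonant is licensed; onsets may contain at most 2 consonants).

3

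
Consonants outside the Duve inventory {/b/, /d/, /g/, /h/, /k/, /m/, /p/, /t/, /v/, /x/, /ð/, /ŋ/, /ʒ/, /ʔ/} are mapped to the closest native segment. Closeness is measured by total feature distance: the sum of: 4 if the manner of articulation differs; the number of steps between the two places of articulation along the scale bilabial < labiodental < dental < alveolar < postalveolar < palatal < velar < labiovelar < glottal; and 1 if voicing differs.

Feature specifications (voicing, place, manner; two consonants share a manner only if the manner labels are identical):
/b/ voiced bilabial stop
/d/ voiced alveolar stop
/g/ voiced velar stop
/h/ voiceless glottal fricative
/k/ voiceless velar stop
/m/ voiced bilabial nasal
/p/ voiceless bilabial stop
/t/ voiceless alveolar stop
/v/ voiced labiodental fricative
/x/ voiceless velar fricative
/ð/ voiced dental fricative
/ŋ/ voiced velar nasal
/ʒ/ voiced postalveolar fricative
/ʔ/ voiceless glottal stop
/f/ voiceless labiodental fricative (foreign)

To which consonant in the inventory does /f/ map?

v

/v/ is closest: same manner (fricative), place distance 0 (labiodental→labiodental), voicing differs (+1); total 1. Next closest is /ð/ at distance 2.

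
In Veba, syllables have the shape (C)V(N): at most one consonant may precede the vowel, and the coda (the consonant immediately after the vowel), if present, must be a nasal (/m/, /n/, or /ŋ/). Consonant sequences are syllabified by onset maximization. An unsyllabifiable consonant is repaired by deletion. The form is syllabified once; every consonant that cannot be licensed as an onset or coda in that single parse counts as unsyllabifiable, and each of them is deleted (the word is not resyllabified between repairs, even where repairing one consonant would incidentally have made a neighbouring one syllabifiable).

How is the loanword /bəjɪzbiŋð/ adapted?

bəjɪbiŋ

The consonants /z/, /ð/ cannot be parsed into a legal (C)V(N) syllable (only a nasal (/m/, /n/, or /ŋ/) is licensed in coda position; onsets are limited to one consonant).
Deleting the stranded consonants removes /z/, /ð/.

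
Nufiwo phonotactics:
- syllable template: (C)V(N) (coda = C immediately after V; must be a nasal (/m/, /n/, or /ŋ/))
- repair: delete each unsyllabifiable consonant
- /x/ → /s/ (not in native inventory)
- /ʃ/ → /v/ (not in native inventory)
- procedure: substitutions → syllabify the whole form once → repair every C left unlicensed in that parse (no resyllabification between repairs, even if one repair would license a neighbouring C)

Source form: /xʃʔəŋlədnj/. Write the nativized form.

Substitution: /x/ → /s/, /ʃ/ → /v/, giving /svʔəŋlədnj/.
Syllabifying with onset maximization leaves /s/, /v/, /d/, /n/, /j/ stranded (only a nasal (/m/, /n/, or /ŋ/) is licensed in coda position; onsets are limited to one consonant).
Deleting the stranded consonants removes /s/, /v/, /d/, /n/, /j/.

ʔəŋlə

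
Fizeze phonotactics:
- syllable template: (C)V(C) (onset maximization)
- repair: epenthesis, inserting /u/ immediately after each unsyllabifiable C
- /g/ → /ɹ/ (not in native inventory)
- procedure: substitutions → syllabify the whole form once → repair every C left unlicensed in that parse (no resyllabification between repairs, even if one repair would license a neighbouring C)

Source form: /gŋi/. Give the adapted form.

Substitution: /g/ → /ɹ/, giving /ɹŋi/.
Syllabifying with onset maximization leaves /ɹ/ stranded (at most one coda consonant is licensed; onsets are limited to one consonant).
Each unlicensed consonant becomes the onset of a new syllable: /ɹ/ → /ɹu/.

ɹuŋi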